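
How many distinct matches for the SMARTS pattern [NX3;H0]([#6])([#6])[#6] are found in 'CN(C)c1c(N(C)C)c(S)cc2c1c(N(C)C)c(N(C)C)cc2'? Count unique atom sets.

[NX3;H0]([#6])([#6])[#6] is the SMARTS for a tertiary amine: a trivalent nitrogen with no H, bonded to three carbons.
The molecule carries 4 separate instances of a dimethylamino group (-N(CH3)2) meeting every constraint; each maps to a distinct set of atoms, giving 4 matches.

4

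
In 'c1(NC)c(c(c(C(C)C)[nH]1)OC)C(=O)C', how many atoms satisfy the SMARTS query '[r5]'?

The query [r5] means: r5 matches atoms in a five-membered ring.
Check the 15 heavy atoms by environment: 1× n (aromatic, in 5-ring) → match; 4× c (aromatic, in 5-ring) → match; 1× N (acyclic) → no; 7× C (acyclic) → no; 2× O (acyclic) → no.
Summing the matching environments: 1 + 4 = 5 matching atoms.

5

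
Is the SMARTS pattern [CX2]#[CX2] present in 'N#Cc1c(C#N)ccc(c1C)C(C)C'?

The pattern [CX2]#[CX2] describes a carbon-carbon triple bond — an alkyne.
The closest candidate here is a nitrile (-C#N), but the triple bond is C#N, not C#C. No other fragment satisfies the full query, so there is no match.

No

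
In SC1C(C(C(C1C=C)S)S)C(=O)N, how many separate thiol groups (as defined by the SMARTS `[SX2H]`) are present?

3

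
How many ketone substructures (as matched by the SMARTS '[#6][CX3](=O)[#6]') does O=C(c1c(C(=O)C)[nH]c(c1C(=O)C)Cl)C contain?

[#6][CX3](=O)[#6] is the SMARTS for a ketone: a carbonyl carbon (no H) flanked by two carbons.
The molecule carries 3 separate instances of an acetyl/ketone group (-C(=O)CH3) meeting every constraint; each maps to a distinct set of atoms, giving 3 matches.

3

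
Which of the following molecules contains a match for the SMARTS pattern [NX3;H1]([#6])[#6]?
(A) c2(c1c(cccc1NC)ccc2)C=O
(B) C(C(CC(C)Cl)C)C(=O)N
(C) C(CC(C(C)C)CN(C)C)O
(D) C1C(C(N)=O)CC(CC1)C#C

A

[NX3;H1]([#6])[#6] describes a trivalent nitrogen with one H, bonded to two carbons (a secondary amine).
(A) contains an N-methylamino group (-NHCH3), which satisfies every atom and bond constraint.
(B) has a primary amide (-C(=O)NH2) but the -C(=O)NH2 nitrogen has H2, not H1.
(C) has a dimethylamino group (-N(CH3)2) but the nitrogen has H0, not H1.
(D) has a primary amide (-C(=O)NH2) but the -C(=O)NH2 nitrogen has H2, not H1.
So the answer is (A).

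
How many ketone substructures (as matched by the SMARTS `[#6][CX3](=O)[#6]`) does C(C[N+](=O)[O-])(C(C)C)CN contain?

0

[#6][CX3](=O)[#6] is the SMARTS for a ketone: a carbonyl carbon (no H) flanked by two carbons.
No fragment in the molecule satisfies every constraint, giving 0 matches.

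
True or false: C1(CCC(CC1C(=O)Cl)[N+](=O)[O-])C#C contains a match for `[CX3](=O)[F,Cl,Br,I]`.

The pattern [CX3](=O)[F,Cl,Br,I] describes a carbonyl carbon bonded to a halogen — an acyl halide.
The molecule carries an acyl chloride (-C(=O)Cl), whose atoms satisfy every constraint of the query, so the pattern matches.

True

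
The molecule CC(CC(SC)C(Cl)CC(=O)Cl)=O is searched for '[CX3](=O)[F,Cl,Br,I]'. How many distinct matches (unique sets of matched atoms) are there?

1

[CX3](=O)[F,Cl,Br,I] is the SMARTS for an acyl halide: a carbonyl carbon bonded to a halogen.
Exactly one fragment in the molecule meets all constraints, giving 1 match.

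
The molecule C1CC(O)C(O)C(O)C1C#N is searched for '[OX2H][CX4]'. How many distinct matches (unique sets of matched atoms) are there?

3

[OX2H][CX4] is the SMARTS for an aliphatic alcohol: a hydroxyl oxygen bound to an sp3 (X4) carbon.
The molecule carries 3 separate instances of a hydroxyl group (-OH) meeting every constraint; each maps to a distinct set of atoms, giving 3 matches.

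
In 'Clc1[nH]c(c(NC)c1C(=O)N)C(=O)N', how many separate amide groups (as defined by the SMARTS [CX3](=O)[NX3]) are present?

2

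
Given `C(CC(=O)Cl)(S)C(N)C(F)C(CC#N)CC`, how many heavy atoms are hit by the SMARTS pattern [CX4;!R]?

The query [CX4;!R] means: aliphatic carbon with four total connections, not in a ring.
Check the 16 heavy atoms by environment: 8× C (X4, acyclic) → match; 1× S (X2, acyclic) → no; 1× C (X3, acyclic) → no; 1× O (X1, acyclic) → no; 1× Cl (X1, acyclic) → no; 1× C (X2, acyclic) → no; 1× N (X1, acyclic) → no; 1× F (X1, acyclic) → no; 1× N (X3, acyclic) → no.
That gives 8 matching atoms.

8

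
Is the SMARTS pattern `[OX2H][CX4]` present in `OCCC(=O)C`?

The pattern [OX2H][CX4] describes a hydroxyl oxygen bound to an sp3 (X4) carbon — an aliphatic alcohol.
The molecule carries a hydroxyl group (-OH), whose atoms satisfy every constraint of the query, so the pattern matches.

Yes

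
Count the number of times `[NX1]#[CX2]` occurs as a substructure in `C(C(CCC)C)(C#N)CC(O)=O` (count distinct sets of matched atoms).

[NX1]#[CX2] is the SMARTS for a nitrile: a nitrogen triple-bonded to a two-connected carbon.
Exactly one fragment in the molecule meets all constraints, giving 1 match.

1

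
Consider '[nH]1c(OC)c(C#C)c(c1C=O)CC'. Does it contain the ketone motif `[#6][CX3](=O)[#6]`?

No

The pattern [#6][CX3](=O)[#6] describes a carbonyl carbon (no H) flanked by two carbons — a ketone.
The closest candidate here is an aldehyde (-CHO), but the carbonyl carbon has H1, so it is not flanked by two carbons. No other fragment satisfies the full query, so there is no match.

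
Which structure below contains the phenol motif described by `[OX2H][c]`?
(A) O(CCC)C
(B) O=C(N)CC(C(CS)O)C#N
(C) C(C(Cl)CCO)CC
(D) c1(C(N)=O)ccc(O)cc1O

[OX2H][c] describes a hydroxyl oxygen attached to an aromatic carbon (a phenol).
(A) has a methoxy ether (-OCH3) but the oxygen has H0, not H1.
(B) has a hydroxyl group (-OH) but the -OH is on an aliphatic carbon, not an aromatic c.
(C) has a hydroxyl group (-OH) but the -OH is on an aliphatic carbon, not an aromatic c.
(D) contains a hydroxyl group (-OH), which satisfies every atom and bond constraint.
So the answer is (D).

D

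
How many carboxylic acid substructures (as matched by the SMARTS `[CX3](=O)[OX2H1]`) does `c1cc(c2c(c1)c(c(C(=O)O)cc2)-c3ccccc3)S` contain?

1

[CX3](=O)[OX2H1] is the SMARTS for a carboxylic acid: an sp2 carbon double-bonded to O and single-bonded to an -OH oxygen.
Exactly one fragment in the molecule meets all constraints, giving 1 match.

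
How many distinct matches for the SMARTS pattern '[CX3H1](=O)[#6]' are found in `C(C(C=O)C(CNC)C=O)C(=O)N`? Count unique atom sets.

2

[CX3H1](=O)[#6] is the SMARTS for an aldehyde: an sp2 carbon with one H, double-bonded to O and single-bonded to carbon.
The molecule carries 2 separate instances of an aldehyde (-CHO) meeting every constraint; each maps to a distinct set of atoms, giving 2 matches.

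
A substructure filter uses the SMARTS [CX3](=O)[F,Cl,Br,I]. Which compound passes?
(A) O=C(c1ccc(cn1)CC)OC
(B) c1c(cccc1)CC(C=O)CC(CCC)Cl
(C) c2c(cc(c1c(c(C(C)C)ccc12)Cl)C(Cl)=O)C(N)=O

[CX3](=O)[F,Cl,Br,I] describes a carbonyl carbon bonded to a halogen (an acyl halide).
(A) has a methyl-ester group (-C(=O)OCH3) but the carbonyl is bonded to -O-C, not to a halogen.
(B) has a chloro substituent but the Cl is not on a carbonyl carbon.
(C) contains an acyl chloride (-C(=O)Cl), which satisfies every atom and bond constraint.
So the answer is (C).

C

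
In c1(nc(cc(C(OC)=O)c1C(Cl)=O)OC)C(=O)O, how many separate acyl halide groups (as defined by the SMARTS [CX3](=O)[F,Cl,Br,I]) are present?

1

[CX3](=O)[F,Cl,Br,I] is the SMARTS for an acyl halide: a carbonyl carbon bonded to a halogen.
Exactly one fragment in the molecule meets all constraints, giving 1 match.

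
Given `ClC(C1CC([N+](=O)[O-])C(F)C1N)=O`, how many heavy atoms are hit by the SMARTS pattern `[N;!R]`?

The query [N;!R] means: aliphatic nitrogen not in a ring.
Check the 13 heavy atoms by environment: 5× C (in 5-ring) → no; 1× N (acyclic) → match; 1× C (acyclic) → no; 2× O (acyclic) → no; 1× Cl (acyclic) → no; 1× F (acyclic) → no; 1× N (charge +1, acyclic) → match; 1× O (charge -1, acyclic) → no.
Summing the matching environments: 1 + 1 = 2 matching atoms.

2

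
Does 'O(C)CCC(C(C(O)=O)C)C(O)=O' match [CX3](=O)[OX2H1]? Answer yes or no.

Yes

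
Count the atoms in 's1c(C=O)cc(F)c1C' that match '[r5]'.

5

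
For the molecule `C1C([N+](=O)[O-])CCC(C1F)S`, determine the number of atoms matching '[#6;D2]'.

3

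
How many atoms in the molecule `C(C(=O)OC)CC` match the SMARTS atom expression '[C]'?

5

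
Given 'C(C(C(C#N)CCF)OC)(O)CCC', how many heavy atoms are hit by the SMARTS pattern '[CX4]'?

9

The query [CX4] means: C with X4: aliphatic carbon with exactly 4 total connections (bonds + H).
Check the 14 heavy atoms by environment: 9× C (X4) → match; 1× C (X2) → no; 1× N (X1) → no; 2× O (X2) → no; 1× F (X1) → no.
That gives 9 matching atoms.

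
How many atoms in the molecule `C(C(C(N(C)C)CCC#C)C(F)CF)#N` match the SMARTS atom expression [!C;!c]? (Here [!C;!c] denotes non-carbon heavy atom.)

The query [!C;!c] means: neither aliphatic nor aromatic carbon — same as [!#6].
Check the 15 heavy atoms by environment: 11× C → no; 2× F → match; 2× N → match.
Summing the matching environments: 2 + 2 = 4 matching atoms.

4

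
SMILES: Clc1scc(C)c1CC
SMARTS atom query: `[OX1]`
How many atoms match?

0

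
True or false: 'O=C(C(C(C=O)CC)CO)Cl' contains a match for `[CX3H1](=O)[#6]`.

True

The pattern [CX3H1](=O)[#6] describes an sp2 carbon with one H, double-bonded to O and single-bonded to carbon — an aldehyde.
The molecule carries an aldehyde (-CHO), whose atoms satisfy every constraint of the query, so the pattern matches.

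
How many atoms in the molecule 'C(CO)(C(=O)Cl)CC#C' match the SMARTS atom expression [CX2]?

2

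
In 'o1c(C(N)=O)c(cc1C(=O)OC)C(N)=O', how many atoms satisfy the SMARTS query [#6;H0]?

6

The query [#6;H0] means: any carbon with no attached hydrogen.
Check the 15 heavy atoms by environment: 1× o (aromatic, H0) → no; 3× c (aromatic, H0) → match; 1× c (aromatic, H1) → no; 3× C (H0) → match; 4× O (H0) → no; 2× N (H2) → no; 1× C (H3) → no.
Summing the matching environments: 3 + 3 = 6 matching atoms.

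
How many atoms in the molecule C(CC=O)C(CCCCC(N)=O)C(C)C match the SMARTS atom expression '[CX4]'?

10

The query [CX4] means: C with X4: aliphatic carbon with exactly 4 total connections (bonds + H).
Check the 15 heavy atoms by environment: 10× C (X4) → match; 2× C (X3) → no; 2× O (X1) → no; 1× N (X3) → no.
That gives 10 matching atoms.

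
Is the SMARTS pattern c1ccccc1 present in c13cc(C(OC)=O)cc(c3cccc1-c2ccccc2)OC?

The pattern c1ccccc1 describes six aromatic carbons in a ring — a benzene ring.
The molecule carries a phenyl ring, whose atoms satisfy every constraint of the query, so the pattern matches.

Yes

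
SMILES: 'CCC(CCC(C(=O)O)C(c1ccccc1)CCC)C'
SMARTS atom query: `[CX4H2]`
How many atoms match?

5

The query [CX4H2] means: sp3 carbon (X4) with exactly two hydrogens.
Check the 20 heavy atoms by environment: 5× C (H2, X4) → match; 3× C (H1, X4) → no; 1× C (H0, X3) → no; 1× O (H0, X1) → no; 1× O (H1, X2) → no; 3× C (H3, X4) → no; 1× c (aromatic, H0, X3) → no; 5× c (aromatic, H1, X3) → no.
That gives 5 matching atoms.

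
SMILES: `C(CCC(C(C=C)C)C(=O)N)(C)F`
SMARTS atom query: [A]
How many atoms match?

13

The query [A] means: A matches any aliphatic (non-aromatic) heavy atom.
Check the 13 heavy atoms by environment: 10× C → match; 1× F → match; 1× O → match; 1× N → match.
Summing the matching environments: 10 + 1 + 1 + 1 = 13 matching atoms.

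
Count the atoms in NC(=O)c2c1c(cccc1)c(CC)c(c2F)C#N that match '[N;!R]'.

Check the 18 heavy atoms by environment: 10× c (aromatic, in 6-ring) → no; 4× C (acyclic) → no; 2× N (acyclic) → match; 1× O (acyclic) → no; 1× F (acyclic) → no.
That gives 2 matching atoms.

2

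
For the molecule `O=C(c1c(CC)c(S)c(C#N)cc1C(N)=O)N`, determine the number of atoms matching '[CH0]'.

3

The query [CH0] means: aliphatic carbon with no attached hydrogen.
Check the 17 heavy atoms by environment: 5× c (aromatic, H0) → no; 1× c (aromatic, H1) → no; 3× C (H0) → match; 1× N (H0) → no; 2× O (H0) → no; 2× N (H2) → no; 1× C (H2) → no; 1× C (H3) → no; 1× S (H1) → no.
That gives 3 matching atoms.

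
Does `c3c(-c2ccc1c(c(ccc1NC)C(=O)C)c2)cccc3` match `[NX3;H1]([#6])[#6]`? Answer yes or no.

Yes

The pattern [NX3;H1]([#6])[#6] describes a trivalent nitrogen with one H, bonded to two carbons — a secondary amine.
The molecule carries an N-methylamino group (-NHCH3), whose atoms satisfy every constraint of the query, so the pattern matches.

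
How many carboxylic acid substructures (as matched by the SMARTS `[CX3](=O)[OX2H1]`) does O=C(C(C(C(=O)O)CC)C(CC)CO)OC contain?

1

[CX3](=O)[OX2H1] is the SMARTS for a carboxylic acid: an sp2 carbon double-bonded to O and single-bonded to an -OH oxygen.
Exactly one fragment in the molecule meets all constraints, giving 1 match.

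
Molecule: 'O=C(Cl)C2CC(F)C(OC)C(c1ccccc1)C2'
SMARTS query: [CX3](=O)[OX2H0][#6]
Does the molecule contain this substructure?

No

The pattern [CX3](=O)[OX2H0][#6] describes a carbonyl carbon bonded to an oxygen that is itself bonded to carbon (no H on that O) — an ester.
The closest candidate here is a methoxy ether (-OCH3), but the ether oxygen is not adjacent to a C=O carbon. No other fragment satisfies the full query, so there is no match.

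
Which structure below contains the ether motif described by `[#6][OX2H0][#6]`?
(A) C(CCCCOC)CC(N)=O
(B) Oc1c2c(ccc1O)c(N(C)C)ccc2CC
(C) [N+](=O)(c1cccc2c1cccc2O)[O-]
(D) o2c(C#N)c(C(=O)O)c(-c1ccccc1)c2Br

A

[#6][OX2H0][#6] describes an aliphatic oxygen bridging two carbons with no H on the oxygen (an ether).
(A) contains a methoxy ether (-OCH3), which satisfies every atom and bond constraint.
(B) has a hydroxyl group (-OH) but the oxygen has H1, not H0 bridging two carbons.
(C) has a hydroxyl group (-OH) but the oxygen has H1, not H0 bridging two carbons.
(D) has a carboxylic acid group (-C(=O)OH) but the -OH oxygen has H1; the =O is OX1, not OX2.
So the answer is (A).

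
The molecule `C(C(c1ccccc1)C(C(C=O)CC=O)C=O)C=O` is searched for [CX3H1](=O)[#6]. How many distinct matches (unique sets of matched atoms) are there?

4

[CX3H1](=O)[#6] is the SMARTS for an aldehyde: an sp2 carbon with one H, double-bonded to O and single-bonded to carbon.
The molecule carries 4 separate instances of an aldehyde (-CHO) meeting every constraint; each maps to a distinct set of atoms, giving 4 matches.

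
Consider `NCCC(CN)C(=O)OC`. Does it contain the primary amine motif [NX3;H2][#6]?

The pattern [NX3;H2][#6] describes a trivalent nitrogen with two H attached to carbon — a primary amine.
The molecule carries a primary amino group (-NH2), whose atoms satisfy every constraint of the query, so the pattern matches.

Yes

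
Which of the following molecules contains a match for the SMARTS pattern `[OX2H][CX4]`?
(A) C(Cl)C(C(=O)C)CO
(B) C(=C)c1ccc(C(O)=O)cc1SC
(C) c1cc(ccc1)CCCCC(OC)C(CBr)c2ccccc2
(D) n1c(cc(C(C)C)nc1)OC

[OX2H][CX4] describes a hydroxyl oxygen bound to an sp3 (X4) carbon (an aliphatic alcohol).
(A) contains a hydroxyl group (-OH), which satisfies every atom and bond constraint.
(B) has a carboxylic acid group (-C(=O)OH) but the -OH is on a CX3 carbonyl carbon, not a CX4 carbon.
(C) has a methoxy ether (-OCH3) but the oxygen has H0 (ether), not H1.
(D) has a methoxy ether (-OCH3) but the oxygen has H0 (ether), not H1.
So the answer is (A).

A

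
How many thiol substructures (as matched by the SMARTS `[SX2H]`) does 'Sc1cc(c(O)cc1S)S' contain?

3

[SX2H] is the SMARTS for a thiol: an aliphatic sulfur with two connections, one being H.
The molecule carries 3 separate instances of a thiol (-SH) meeting every constraint; each maps to a distinct set of atoms, giving 3 matches.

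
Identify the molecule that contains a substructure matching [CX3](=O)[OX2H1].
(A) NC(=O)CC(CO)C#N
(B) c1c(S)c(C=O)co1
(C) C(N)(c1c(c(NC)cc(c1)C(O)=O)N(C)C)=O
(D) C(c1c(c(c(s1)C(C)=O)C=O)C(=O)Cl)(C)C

C

[CX3](=O)[OX2H1] describes an sp2 carbon double-bonded to O and single-bonded to an -OH oxygen (a carboxylic acid).
(A) has a primary amide (-C(=O)NH2) but the carbonyl is bonded to N, not to an -OH oxygen.
(B) has an aldehyde (-CHO) but there is no singly-bonded oxygen on the carbonyl carbon.
(C) contains a carboxylic acid group (-C(=O)OH), which satisfies every atom and bond constraint.
(D) has an acyl chloride (-C(=O)Cl) but the carbonyl is bonded to Cl, not to an -OH oxygen.
So the answer is (C).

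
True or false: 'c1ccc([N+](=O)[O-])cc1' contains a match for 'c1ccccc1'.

True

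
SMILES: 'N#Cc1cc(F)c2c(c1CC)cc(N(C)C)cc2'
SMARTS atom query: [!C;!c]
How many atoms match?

3

The query [!C;!c] means: neither aliphatic nor aromatic carbon — same as [!#6].
Check the 18 heavy atoms by environment: 10× c (aromatic) → no; 1× F → match; 5× C → no; 2× N → match.
Summing the matching environments: 1 + 2 = 3 matching atoms.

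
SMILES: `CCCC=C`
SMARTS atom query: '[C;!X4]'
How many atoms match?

2

The query [C;!X4] means: aliphatic carbon that does not have four total connections.
Check the 5 heavy atoms by environment: 3× C (X4) → no; 2× C (X3) → match.
That gives 2 matching atoms.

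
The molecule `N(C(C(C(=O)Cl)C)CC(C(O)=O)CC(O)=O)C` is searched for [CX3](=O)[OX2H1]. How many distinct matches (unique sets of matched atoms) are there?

[CX3](=O)[OX2H1] is the SMARTS for a carboxylic acid: an sp2 carbon double-bonded to O and single-bonded to an -OH oxygen.
The molecule carries 2 separate instances of a carboxylic acid group (-C(=O)OH) meeting every constraint; each maps to a distinct set of atoms, giving 2 matches.

2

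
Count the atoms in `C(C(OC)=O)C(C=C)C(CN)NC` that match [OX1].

1

The query [OX1] means: aliphatic oxygen with one total connection — typically a carbonyl =O or an oxide.
Check the 13 heavy atoms by environment: 6× C (X4) → no; 2× N (X3) → no; 3× C (X3) → no; 1× O (X1) → match; 1× O (X2) → no.
That gives 1 matching atom.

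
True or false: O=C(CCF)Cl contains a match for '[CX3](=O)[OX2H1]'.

False

The pattern [CX3](=O)[OX2H1] describes an sp2 carbon double-bonded to O and single-bonded to an -OH oxygen — a carboxylic acid.
The closest candidate here is an acyl chloride (-C(=O)Cl), but the carbonyl is bonded to Cl, not to an -OH oxygen. No other fragment satisfies the full query, so there is no match.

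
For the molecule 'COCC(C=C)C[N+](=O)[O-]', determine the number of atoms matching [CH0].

0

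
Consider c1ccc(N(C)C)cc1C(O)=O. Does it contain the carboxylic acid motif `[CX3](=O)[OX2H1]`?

Yes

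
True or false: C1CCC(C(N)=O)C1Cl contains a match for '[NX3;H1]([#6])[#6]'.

False

The pattern [NX3;H1]([#6])[#6] describes a trivalent nitrogen with one H, bonded to two carbons — a secondary amine.
The closest candidate here is a primary amide (-C(=O)NH2), but the -C(=O)NH2 nitrogen has H2, not H1. No other fragment satisfies the full query, so there is no match.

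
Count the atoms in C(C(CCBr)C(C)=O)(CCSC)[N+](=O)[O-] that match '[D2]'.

5

The query [D2] means: atom with exactly two heavy-atom neighbours.
Check the 15 heavy atoms by environment: 4× C (D2) → match; 3× C (D3) → no; 1× N (charge +1, D3) → no; 1× O (charge -1, D1) → no; 2× O (D1) → no; 1× Br (D1) → no; 2× C (D1) → no; 1× S (D2) → match.
Summing the matching environments: 4 + 1 = 5 matching atoms.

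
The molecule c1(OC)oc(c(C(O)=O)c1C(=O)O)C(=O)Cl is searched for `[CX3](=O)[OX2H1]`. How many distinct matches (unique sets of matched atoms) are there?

2

[CX3](=O)[OX2H1] is the SMARTS for a carboxylic acid: an sp2 carbon double-bonded to O and single-bonded to an -OH oxygen.
The molecule carries 2 separate instances of a carboxylic acid group (-C(=O)OH) meeting every constraint; each maps to a distinct set of atoms, giving 2 matches.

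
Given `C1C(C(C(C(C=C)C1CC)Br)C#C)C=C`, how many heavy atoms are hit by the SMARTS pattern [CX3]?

4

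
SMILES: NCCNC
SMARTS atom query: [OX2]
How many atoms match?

The query [OX2] means: aliphatic oxygen with two total connections — ether, hydroxyl, or ester single-bond O.
Check the 5 heavy atoms by environment: 3× C (X4) → no; 2× N (X3) → no.
No environment satisfies the query, so 0 matching atoms.

0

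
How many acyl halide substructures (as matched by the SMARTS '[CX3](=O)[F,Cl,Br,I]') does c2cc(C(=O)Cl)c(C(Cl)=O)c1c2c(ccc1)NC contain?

2

[CX3](=O)[F,Cl,Br,I] is the SMARTS for an acyl halide: a carbonyl carbon bonded to a halogen.
The molecule carries 2 separate instances of an acyl chloride (-C(=O)Cl) meeting every constraint; each maps to a distinct set of atoms, giving 2 matches.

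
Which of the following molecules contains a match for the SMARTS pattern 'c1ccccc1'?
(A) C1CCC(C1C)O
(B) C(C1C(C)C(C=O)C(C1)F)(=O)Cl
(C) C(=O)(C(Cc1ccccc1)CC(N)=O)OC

C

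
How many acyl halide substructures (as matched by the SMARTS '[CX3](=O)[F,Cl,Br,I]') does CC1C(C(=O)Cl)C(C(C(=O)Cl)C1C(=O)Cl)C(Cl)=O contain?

[CX3](=O)[F,Cl,Br,I] is the SMARTS for an acyl halide: a carbonyl carbon bonded to a halogen.
The molecule carries 4 separate instances of an acyl chloride (-C(=O)Cl) meeting every constraint; each maps to a distinct set of atoms, giving 4 matches.

4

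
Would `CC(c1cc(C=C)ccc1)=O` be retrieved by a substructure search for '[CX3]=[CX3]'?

Yes

The pattern [CX3]=[CX3] describes a non-aromatic C=C double bond between two sp2 carbons — an alkene.
The molecule carries a vinyl group (-CH=CH2), whose atoms satisfy every constraint of the query, so the pattern matches.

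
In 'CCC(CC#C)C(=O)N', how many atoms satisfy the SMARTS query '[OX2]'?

The query [OX2] means: aliphatic oxygen with two total connections — ether, hydroxyl, or ester single-bond O.
Check the 9 heavy atoms by environment: 4× C (X4) → no; 1× C (X3) → no; 1× O (X1) → no; 1× N (X3) → no; 2× C (X2) → no.
No environment satisfies the query, so 0 matching atoms.

0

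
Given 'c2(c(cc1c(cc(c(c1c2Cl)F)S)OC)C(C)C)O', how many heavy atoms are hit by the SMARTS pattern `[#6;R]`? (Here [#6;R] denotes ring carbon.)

10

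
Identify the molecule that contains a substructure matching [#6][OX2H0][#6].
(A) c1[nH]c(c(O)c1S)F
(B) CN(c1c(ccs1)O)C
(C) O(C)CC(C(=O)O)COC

[#6][OX2H0][#6] describes an aliphatic oxygen bridging two carbons with no H on the oxygen (an ether).
(A) has a hydroxyl group (-OH) but the oxygen has H1, not H0 bridging two carbons.
(B) has a hydroxyl group (-OH) but the oxygen has H1, not H0 bridging two carbons.
(C) contains a methoxy ether (-OCH3), which satisfies every atom and bond constraint.
So the answer is (C).

C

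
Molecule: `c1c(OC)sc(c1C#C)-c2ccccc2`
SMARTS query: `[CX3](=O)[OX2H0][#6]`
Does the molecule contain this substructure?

No

The pattern [CX3](=O)[OX2H0][#6] describes a carbonyl carbon bonded to an oxygen that is itself bonded to carbon (no H on that O) — an ester.
The closest candidate here is a methoxy ether (-OCH3), but the ether oxygen is not adjacent to a C=O carbon. No other fragment satisfies the full query, so there is no match.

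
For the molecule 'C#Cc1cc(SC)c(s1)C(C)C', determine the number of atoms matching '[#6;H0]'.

4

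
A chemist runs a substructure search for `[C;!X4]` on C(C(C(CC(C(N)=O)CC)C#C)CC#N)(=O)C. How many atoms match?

5

Check the 17 heavy atoms by environment: 8× C (X4) → no; 2× C (X3) → match; 2× O (X1) → no; 1× N (X3) → no; 3× C (X2) → match; 1× N (X1) → no.
Summing the matching environments: 2 + 3 = 5 matching atoms.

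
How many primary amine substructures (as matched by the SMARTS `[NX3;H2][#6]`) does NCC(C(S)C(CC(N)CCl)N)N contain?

4

[NX3;H2][#6] is the SMARTS for a primary amine: a trivalent nitrogen with two H attached to carbon.
The molecule carries 4 separate instances of a primary amino group (-NH2) meeting every constraint; each maps to a distinct set of atoms, giving 4 matches.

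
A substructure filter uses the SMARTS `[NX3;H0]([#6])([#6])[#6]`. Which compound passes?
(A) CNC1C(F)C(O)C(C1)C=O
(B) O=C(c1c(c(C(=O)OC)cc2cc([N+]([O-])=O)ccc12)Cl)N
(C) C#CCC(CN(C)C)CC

C

[NX3;H0]([#6])([#6])[#6] describes a trivalent nitrogen with no H, bonded to three carbons (a tertiary amine).
(A) has an N-methylamino group (-NHCH3) but the nitrogen still has one H (H1), not H0.
(B) has a primary amide (-C(=O)NH2) but the amide nitrogen has H2 and only one carbon neighbour.
(C) contains a dimethylamino group (-N(CH3)2), which satisfies every atom and bond constraint.
So the answer is (C).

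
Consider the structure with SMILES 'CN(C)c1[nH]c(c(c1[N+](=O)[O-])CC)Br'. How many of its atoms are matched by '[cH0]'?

4

Check the 14 heavy atoms by environment: 1× n (aromatic, H1) → no; 4× c (aromatic, H0) → match; 1× N (charge +1, H0) → no; 1× O (charge -1, H0) → no; 1× O (H0) → no; 1× C (H2) → no; 3× C (H3) → no; 1× N (H0) → no; 1× Br (H0) → no.
That gives 4 matching atoms.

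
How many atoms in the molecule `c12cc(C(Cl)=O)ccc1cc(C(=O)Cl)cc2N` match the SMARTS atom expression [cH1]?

The query [cH1] means: aromatic carbon bearing exactly one hydrogen.
Check the 17 heavy atoms by environment: 5× c (aromatic, H0) → no; 5× c (aromatic, H1) → match; 2× C (H0) → no; 2× O (H0) → no; 2× Cl (H0) → no; 1× N (H2) → no.
That gives 5 matching atoms.

5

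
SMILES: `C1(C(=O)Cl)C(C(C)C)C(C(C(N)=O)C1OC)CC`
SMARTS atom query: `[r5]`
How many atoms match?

5

The query [r5] means: r5 matches atoms in a five-membered ring.
Check the 18 heavy atoms by environment: 5× C (in 5-ring) → match; 8× C (acyclic) → no; 3× O (acyclic) → no; 1× N (acyclic) → no; 1× Cl (acyclic) → no.
That gives 5 matching atoms.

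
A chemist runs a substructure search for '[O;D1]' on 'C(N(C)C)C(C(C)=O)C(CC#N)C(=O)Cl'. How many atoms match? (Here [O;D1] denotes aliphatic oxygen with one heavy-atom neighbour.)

2

The query [O;D1] means: aliphatic oxygen bonded to exactly one heavy atom.
Check the 15 heavy atoms by environment: 3× C (D2) → no; 4× C (D3) → no; 1× N (D1) → no; 2× O (D1) → match; 3× C (D1) → no; 1× Cl (D1) → no; 1× N (D3) → no.
That gives 2 matching atoms.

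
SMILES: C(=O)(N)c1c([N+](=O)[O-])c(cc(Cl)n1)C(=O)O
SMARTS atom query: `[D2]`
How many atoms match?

2

The query [D2] means: atom with exactly two heavy-atom neighbours.
Check the 16 heavy atoms by environment: 1× n (aromatic, D2) → match; 4× c (aromatic, D3) → no; 1× c (aromatic, D2) → match; 1× Cl (D1) → no; 2× C (D3) → no; 4× O (D1) → no; 1× N (D1) → no; 1× N (charge +1, D3) → no; 1× O (charge -1, D1) → no.
Summing the matching environments: 1 + 1 = 2 matching atoms.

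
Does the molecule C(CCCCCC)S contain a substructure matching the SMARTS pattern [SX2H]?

Yes

The pattern [SX2H] describes an aliphatic sulfur with two connections, one being H — a thiol.
The molecule carries a thiol (-SH), whose atoms satisfy every constraint of the query, so the pattern matches.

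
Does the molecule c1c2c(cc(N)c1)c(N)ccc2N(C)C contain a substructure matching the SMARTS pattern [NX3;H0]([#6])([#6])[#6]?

The pattern [NX3;H0]([#6])([#6])[#6] describes a trivalent nitrogen with no H, bonded to three carbons — a tertiary amine.
The molecule carries a dimethylamino group (-N(CH3)2), whose atoms satisfy every constraint of the query, so the pattern matches.

Yes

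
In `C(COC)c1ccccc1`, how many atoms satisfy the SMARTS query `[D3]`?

1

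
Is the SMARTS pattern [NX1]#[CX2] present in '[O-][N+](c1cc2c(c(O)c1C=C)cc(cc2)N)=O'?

The pattern [NX1]#[CX2] describes a nitrogen triple-bonded to a two-connected carbon — a nitrile.
The closest candidate here is a nitro group (-[N+](=O)[O-]), but there is no C#N triple bond. No other fragment satisfies the full query, so there is no match.

No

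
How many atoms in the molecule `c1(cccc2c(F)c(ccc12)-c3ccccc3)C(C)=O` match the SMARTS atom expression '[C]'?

2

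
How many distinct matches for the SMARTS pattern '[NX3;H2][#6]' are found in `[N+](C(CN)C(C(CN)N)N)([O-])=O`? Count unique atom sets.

4

[NX3;H2][#6] is the SMARTS for a primary amine: a trivalent nitrogen with two H attached to carbon.
The molecule carries 4 separate instances of a primary amino group (-NH2) meeting every constraint; each maps to a distinct set of atoms, giving 4 matches.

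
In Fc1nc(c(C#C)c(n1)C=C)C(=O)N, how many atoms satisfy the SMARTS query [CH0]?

2

The query [CH0] means: aliphatic carbon with no attached hydrogen.
Check the 14 heavy atoms by environment: 2× n (aromatic, H0) → no; 4× c (aromatic, H0) → no; 1× F (H0) → no; 2× C (H1) → no; 1× C (H2) → no; 2× C (H0) → match; 1× O (H0) → no; 1× N (H2) → no.
That gives 2 matching atoms.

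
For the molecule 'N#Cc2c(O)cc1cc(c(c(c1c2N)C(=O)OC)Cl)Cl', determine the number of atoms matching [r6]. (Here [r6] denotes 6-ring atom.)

Check the 20 heavy atoms by environment: 10× c (aromatic, in 6-ring) → match; 2× Cl (acyclic) → no; 3× O (acyclic) → no; 3× C (acyclic) → no; 2× N (acyclic) → no.
That gives 10 matching atoms.

10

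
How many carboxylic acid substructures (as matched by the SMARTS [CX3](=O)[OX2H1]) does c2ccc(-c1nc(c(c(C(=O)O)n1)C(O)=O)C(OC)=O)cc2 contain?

2

[CX3](=O)[OX2H1] is the SMARTS for a carboxylic acid: an sp2 carbon double-bonded to O and single-bonded to an -OH oxygen.
The molecule carries 2 separate instances of a carboxylic acid group (-C(=O)OH) meeting every constraint; each maps to a distinct set of atoms, giving 2 matches.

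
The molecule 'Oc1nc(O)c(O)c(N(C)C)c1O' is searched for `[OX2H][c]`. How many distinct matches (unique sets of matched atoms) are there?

4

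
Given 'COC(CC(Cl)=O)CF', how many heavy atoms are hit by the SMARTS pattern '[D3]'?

The query [D3] means: atom with exactly three heavy-atom neighbours.
Check the 9 heavy atoms by environment: 2× C (D2) → no; 2× C (D3) → match; 1× F (D1) → no; 1× O (D1) → no; 1× Cl (D1) → no; 1× O (D2) → no; 1× C (D1) → no.
That gives 2 matching atoms.

2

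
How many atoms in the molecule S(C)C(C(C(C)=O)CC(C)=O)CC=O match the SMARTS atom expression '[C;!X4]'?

3

The query [C;!X4] means: aliphatic carbon that does not have four total connections.
Check the 14 heavy atoms by environment: 7× C (X4) → no; 3× C (X3) → match; 3× O (X1) → no; 1× S (X2) → no.
That gives 3 matching atoms.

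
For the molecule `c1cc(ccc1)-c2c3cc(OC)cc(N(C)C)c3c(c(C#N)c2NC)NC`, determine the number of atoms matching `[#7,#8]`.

5

Check the 27 heavy atoms by environment: 16× c (aromatic) → no; 4× N → match; 6× C → no; 1× O → match.
Summing the matching environments: 4 + 1 = 5 matching atoms.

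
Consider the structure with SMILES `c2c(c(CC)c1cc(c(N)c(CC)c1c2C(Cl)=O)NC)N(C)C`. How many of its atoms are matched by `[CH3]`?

5

The query [CH3] means: aliphatic carbon with exactly three hydrogens.
Check the 23 heavy atoms by environment: 8× c (aromatic, H0) → no; 2× c (aromatic, H1) → no; 2× C (H2) → no; 5× C (H3) → match; 1× C (H0) → no; 1× O (H0) → no; 1× Cl (H0) → no; 1× N (H2) → no; 1× N (H0) → no; 1× N (H1) → no.
That gives 5 matching atoms.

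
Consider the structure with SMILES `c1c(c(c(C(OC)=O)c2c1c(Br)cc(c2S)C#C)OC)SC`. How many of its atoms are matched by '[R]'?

10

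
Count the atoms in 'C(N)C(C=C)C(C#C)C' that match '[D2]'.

3

The query [D2] means: atom with exactly two heavy-atom neighbours.
Check the 9 heavy atoms by environment: 3× C (D2) → match; 2× C (D3) → no; 3× C (D1) → no; 1× N (D1) → no.
That gives 3 matching atoms.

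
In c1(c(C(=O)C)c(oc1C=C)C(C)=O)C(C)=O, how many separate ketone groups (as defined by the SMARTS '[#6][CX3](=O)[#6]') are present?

3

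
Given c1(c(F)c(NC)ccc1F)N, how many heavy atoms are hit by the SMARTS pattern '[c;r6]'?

6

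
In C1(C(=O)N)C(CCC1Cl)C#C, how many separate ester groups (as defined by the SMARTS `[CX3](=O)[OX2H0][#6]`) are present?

[CX3](=O)[OX2H0][#6] is the SMARTS for an ester: a carbonyl carbon bonded to an oxygen that is itself bonded to carbon (no H on that O).
The molecule has a primary amide (-C(=O)NH2), but the carbonyl is bonded to N, not to an O-C linkage; nothing else fits, so there are 0 matches.

0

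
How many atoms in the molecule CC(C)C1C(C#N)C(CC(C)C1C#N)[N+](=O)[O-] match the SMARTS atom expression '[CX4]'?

The query [CX4] means: C with X4: aliphatic carbon with exactly 4 total connections (bonds + H).
Check the 17 heavy atoms by environment: 10× C (X4) → match; 1× N (charge +1, X3) → no; 1× O (charge -1, X1) → no; 1× O (X1) → no; 2× C (X2) → no; 2× N (X1) → no.
That gives 10 matching atoms.

10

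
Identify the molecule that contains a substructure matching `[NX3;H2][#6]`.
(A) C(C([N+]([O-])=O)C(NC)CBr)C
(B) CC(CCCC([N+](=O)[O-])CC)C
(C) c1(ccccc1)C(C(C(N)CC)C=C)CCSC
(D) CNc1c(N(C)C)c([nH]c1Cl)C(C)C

[NX3;H2][#6] describes a trivalent nitrogen with two H attached to carbon (a primary amine).
(A) has an N-methylamino group (-NHCH3) but the nitrogen bears two carbons and only one H (H1), not H2.
(B) has a nitro group (-[N+](=O)[O-]) but the nitrogen is [N+] with no H, not NX3H2.
(C) contains a primary amino group (-NH2), which satisfies every atom and bond constraint.
(D) has a dimethylamino group (-N(CH3)2) but the nitrogen has H0, not H2.
So the answer is (C).

C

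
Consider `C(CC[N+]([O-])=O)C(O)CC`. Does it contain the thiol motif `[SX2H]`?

The pattern [SX2H] describes an aliphatic sulfur with two connections, one being H — a thiol.
The closest candidate here is a hydroxyl group (-OH), but it is an -OH, not an -SH. No other fragment satisfies the full query, so there is no match.

No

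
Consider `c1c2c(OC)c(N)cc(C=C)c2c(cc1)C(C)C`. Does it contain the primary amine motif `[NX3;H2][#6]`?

Yes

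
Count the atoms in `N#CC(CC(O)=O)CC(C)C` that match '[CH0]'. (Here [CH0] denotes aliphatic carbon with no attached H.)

The query [CH0] means: aliphatic carbon with no attached hydrogen.
Check the 11 heavy atoms by environment: 2× C (H2) → no; 2× C (H1) → no; 2× C (H0) → match; 1× O (H0) → no; 1× O (H1) → no; 2× C (H3) → no; 1× N (H0) → no.
That gives 2 matching atoms.

2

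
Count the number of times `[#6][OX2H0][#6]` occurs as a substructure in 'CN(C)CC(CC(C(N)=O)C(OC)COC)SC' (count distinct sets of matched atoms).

[#6][OX2H0][#6] is the SMARTS for an ether: an aliphatic oxygen bridging two carbons with no H on the oxygen.
The molecule carries 2 separate instances of a methoxy ether (-OCH3) meeting every constraint; each maps to a distinct set of atoms, giving 2 matches.

2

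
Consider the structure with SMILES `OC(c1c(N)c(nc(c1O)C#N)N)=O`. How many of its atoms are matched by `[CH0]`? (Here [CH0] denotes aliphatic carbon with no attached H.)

2

The query [CH0] means: aliphatic carbon with no attached hydrogen.
Check the 14 heavy atoms by environment: 1× n (aromatic, H0) → no; 5× c (aromatic, H0) → no; 2× C (H0) → match; 1× N (H0) → no; 2× O (H1) → no; 1× O (H0) → no; 2× N (H2) → no.
That gives 2 matching atoms.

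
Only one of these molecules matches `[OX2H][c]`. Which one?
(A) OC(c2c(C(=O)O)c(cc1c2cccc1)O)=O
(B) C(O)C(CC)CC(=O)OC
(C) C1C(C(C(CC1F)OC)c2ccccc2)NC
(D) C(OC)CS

[OX2H][c] describes a hydroxyl oxygen attached to an aromatic carbon (a phenol).
(A) contains a hydroxyl group (-OH), which satisfies every atom and bond constraint.
(B) has a hydroxyl group (-OH) but the -OH is on an aliphatic carbon, not an aromatic c.
(C) has a methoxy ether (-OCH3) but the oxygen has H0, not H1.
(D) has a methoxy ether (-OCH3) but the oxygen has H0, not H1.
So the answer is (A).

A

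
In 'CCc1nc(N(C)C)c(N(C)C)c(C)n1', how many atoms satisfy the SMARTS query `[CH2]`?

1

The query [CH2] means: aliphatic carbon with exactly two hydrogens.
Check the 15 heavy atoms by environment: 2× n (aromatic, H0) → no; 4× c (aromatic, H0) → no; 1× C (H2) → match; 6× C (H3) → no; 2× N (H0) → no.
That gives 1 matching atom.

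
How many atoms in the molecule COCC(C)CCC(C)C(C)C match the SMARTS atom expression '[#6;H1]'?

3

Check the 12 heavy atoms by environment: 3× C (H2) → no; 3× C (H1) → match; 5× C (H3) → no; 1× O (H0) → no.
That gives 3 matching atoms.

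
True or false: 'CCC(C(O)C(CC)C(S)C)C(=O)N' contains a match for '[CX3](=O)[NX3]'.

True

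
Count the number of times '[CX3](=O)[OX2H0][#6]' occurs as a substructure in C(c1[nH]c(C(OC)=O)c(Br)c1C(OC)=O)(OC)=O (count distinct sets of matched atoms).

3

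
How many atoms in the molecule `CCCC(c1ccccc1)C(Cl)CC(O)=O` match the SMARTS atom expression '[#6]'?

13

Check the 16 heavy atoms by environment: 7× C → match; 6× c (aromatic) → match; 1× Cl → no; 2× O → no.
Summing the matching environments: 7 + 6 = 13 matching atoms.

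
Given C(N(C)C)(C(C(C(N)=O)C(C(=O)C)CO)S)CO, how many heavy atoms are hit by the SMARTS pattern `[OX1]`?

2

The query [OX1] means: aliphatic oxygen with one total connection — typically a carbonyl =O or an oxide.
Check the 18 heavy atoms by environment: 9× C (X4) → no; 2× O (X2) → no; 2× C (X3) → no; 2× O (X1) → match; 2× N (X3) → no; 1× S (X2) → no.
That gives 2 matching atoms.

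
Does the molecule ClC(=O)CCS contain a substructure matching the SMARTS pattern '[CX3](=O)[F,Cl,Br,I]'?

The pattern [CX3](=O)[F,Cl,Br,I] describes a carbonyl carbon bonded to a halogen — an acyl halide.
The molecule carries an acyl chloride (-C(=O)Cl), whose atoms satisfy every constraint of the query, so the pattern matches.

Yes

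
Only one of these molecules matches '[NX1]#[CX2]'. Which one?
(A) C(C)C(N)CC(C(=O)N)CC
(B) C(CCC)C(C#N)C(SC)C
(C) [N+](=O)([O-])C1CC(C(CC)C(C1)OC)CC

B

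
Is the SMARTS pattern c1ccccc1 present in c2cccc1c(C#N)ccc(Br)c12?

Yes

The pattern c1ccccc1 describes six aromatic carbons in a ring — a benzene ring.
The required atom environment is present in the molecule, so the pattern matches.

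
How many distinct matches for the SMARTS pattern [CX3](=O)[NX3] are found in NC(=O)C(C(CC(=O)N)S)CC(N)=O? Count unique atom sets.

3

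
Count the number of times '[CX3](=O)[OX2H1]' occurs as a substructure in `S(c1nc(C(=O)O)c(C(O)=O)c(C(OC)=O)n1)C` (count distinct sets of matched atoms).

2

[CX3](=O)[OX2H1] is the SMARTS for a carboxylic acid: an sp2 carbon double-bonded to O and single-bonded to an -OH oxygen.
The molecule carries 2 separate instances of a carboxylic acid group (-C(=O)OH) meeting every constraint; each maps to a distinct set of atoms, giving 2 matches.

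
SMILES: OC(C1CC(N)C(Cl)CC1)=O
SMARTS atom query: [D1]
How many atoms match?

4

Check the 11 heavy atoms by environment: 3× C (D2) → no; 4× C (D3) → no; 2× O (D1) → match; 1× N (D1) → match; 1× Cl (D1) → match.
Summing the matching environments: 2 + 1 + 1 = 4 matching atoms.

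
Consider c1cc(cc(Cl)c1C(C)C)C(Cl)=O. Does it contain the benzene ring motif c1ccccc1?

The pattern c1ccccc1 describes six aromatic carbons in a ring — a benzene ring.
The required atom environment is present in the molecule, so the pattern matches.

Yes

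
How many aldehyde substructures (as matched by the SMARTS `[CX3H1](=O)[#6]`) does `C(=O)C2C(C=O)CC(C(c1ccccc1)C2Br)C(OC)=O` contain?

2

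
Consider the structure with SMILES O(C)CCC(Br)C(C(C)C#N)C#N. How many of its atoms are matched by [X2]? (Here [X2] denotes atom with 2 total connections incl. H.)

3

The query [X2] means: any atom with exactly two total connections (bonds + H).
Check the 13 heavy atoms by environment: 7× C (X4) → no; 2× C (X2) → match; 2× N (X1) → no; 1× Br (X1) → no; 1× O (X2) → match.
Summing the matching environments: 2 + 1 = 3 matching atoms.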